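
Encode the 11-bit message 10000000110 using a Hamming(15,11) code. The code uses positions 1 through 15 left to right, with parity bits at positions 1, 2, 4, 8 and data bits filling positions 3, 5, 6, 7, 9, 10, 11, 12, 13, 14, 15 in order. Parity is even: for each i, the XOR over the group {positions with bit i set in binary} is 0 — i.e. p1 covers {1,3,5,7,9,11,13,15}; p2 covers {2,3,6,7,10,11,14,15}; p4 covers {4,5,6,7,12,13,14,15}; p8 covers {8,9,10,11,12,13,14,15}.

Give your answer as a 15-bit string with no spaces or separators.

Place data at non-parity positions: p1 p2 1 p4 0 0 0 p8 0 0 0 0 1 1 0
p1 (pos 1,3,5,7,9,11,13,15): XOR of data positions = 1⊕0⊕0⊕0⊕0⊕1⊕0 = 0
p2 (pos 2,3,6,7,10,11,14,15): XOR of data positions = 1⊕0⊕0⊕0⊕0⊕1⊕0 = 0
p4 (pos 4,5,6,7,12,13,14,15): XOR of data positions = 0⊕0⊕0⊕0⊕1⊕1⊕0 = 0
p8 (pos 8,9,10,11,12,13,14,15): XOR of data positions = 0⊕0⊕0⊕0⊕1⊕1⊕0 = 0
Codeword: 001000000000110

001000000000110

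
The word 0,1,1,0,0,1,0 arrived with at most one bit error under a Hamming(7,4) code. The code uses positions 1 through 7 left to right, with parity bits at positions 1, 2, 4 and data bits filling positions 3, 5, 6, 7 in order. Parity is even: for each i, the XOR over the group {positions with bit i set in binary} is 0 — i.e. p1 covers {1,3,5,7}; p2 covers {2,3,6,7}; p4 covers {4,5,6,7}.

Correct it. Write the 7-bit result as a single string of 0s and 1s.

s1 (pos 1,3,5,7): 0⊕1⊕0⊕0 = 1
s2 (pos 2,3,6,7): 1⊕1⊕1⊕0 = 1
s4 (pos 4,5,6,7): 0⊕0⊕1⊕0 = 1
Syndrome s4…s1 = 111 → error at position 7.
Flip position 7: 0110010 → 0110011

0110011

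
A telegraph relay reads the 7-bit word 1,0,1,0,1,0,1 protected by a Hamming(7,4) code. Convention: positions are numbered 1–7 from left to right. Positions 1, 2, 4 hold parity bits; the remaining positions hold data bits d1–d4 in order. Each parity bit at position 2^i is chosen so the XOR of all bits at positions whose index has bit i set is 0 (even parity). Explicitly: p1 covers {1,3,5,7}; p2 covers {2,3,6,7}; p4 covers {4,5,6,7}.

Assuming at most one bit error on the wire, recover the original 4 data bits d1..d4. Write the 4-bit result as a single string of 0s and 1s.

1101

s1 (pos 1,3,5,7): 1⊕1⊕1⊕1 = 0
s2 (pos 2,3,6,7): 0⊕1⊕0⊕1 = 0
s4 (pos 4,5,6,7): 0⊕1⊕0⊕1 = 0
Syndrome s4…s1 = 000 → no error.
Read data bits from positions 3,5,6,7: 1101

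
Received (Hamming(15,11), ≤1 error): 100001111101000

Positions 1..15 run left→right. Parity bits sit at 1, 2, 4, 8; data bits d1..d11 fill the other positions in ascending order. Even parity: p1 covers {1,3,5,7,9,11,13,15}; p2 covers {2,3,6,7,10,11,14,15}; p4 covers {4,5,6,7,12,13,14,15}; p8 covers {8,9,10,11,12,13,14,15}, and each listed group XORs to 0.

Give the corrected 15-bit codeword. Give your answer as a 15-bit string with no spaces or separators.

100001011101000

s1 (pos 1,3,5,7,9,11,13,15): 1⊕0⊕0⊕1⊕1⊕0⊕0⊕0 = 1
s2 (pos 2,3,6,7,10,11,14,15): 0⊕0⊕1⊕1⊕1⊕0⊕0⊕0 = 1
s4 (pos 4,5,6,7,12,13,14,15): 0⊕0⊕1⊕1⊕1⊕0⊕0⊕0 = 1
s8 (pos 8,9,10,11,12,13,14,15): 1⊕1⊕1⊕0⊕1⊕0⊕0⊕0 = 0
Syndrome s8…s1 = 0111 → error at position 7.
Flip position 7: 100001111101000 → 100001011101000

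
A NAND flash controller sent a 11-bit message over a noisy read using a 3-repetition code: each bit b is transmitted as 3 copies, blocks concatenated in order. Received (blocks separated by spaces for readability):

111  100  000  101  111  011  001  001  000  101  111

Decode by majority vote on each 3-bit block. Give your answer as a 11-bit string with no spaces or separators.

Block 1 (111): 3 ones → 1
Block 2 (100): 1 one → 0
Block 3 (000): 0 ones → 0
Block 4 (101): 2 ones → 1
Block 5 (111): 3 ones → 1
Block 6 (011): 2 ones → 1
Block 7 (001): 1 one → 0
Block 8 (001): 1 one → 0
Block 9 (000): 0 ones → 0
Block 10 (101): 2 ones → 1
Block 11 (111): 3 ones → 1

10011100011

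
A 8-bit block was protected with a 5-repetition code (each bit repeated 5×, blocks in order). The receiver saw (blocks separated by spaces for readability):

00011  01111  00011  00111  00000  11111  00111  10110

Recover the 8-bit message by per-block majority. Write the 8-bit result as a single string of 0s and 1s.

Block 1 (00011): 2 ones → 0
Block 2 (01111): 4 ones → 1
Block 3 (00011): 2 ones → 0
Block 4 (00111): 3 ones → 1
Block 5 (00000): 0 ones → 0
Block 6 (11111): 5 ones → 1
Block 7 (00111): 3 ones → 1
Block 8 (10110): 3 ones → 1

01010111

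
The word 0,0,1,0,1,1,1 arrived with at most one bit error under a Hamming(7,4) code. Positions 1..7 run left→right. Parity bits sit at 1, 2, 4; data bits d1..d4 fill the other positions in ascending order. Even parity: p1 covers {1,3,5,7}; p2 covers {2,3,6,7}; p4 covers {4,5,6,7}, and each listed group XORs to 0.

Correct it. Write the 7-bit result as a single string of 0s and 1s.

0010110

s1 (pos 1,3,5,7): 0⊕1⊕1⊕1 = 1
s2 (pos 2,3,6,7): 0⊕1⊕1⊕1 = 1
s4 (pos 4,5,6,7): 0⊕1⊕1⊕1 = 1
Syndrome s4…s1 = 111 → error at position 7.
Flip position 7: 0010111 → 0010110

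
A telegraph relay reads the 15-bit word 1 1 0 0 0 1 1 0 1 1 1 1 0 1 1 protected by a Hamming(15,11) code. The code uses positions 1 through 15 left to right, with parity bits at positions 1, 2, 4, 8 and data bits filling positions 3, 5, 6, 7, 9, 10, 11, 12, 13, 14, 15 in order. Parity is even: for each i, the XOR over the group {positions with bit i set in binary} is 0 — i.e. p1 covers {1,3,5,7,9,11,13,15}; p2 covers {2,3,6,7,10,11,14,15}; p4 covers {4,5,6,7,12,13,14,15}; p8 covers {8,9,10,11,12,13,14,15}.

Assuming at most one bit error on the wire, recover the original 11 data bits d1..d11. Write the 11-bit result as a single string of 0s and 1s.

s1 (pos 1,3,5,7,9,11,13,15): 1⊕0⊕0⊕1⊕1⊕1⊕0⊕1 = 1
s2 (pos 2,3,6,7,10,11,14,15): 1⊕0⊕1⊕1⊕1⊕1⊕1⊕1 = 1
s4 (pos 4,5,6,7,12,13,14,15): 0⊕0⊕1⊕1⊕1⊕0⊕1⊕1 = 1
s8 (pos 8,9,10,11,12,13,14,15): 0⊕1⊕1⊕1⊕1⊕0⊕1⊕1 = 0
Syndrome s8…s1 = 0111 → error at position 7.
Flip position 7: 110001101111011 → 110001001111011
Read data bits from positions 3,5,6,7,9,10,11,12,13,14,15: 00101111011

00101111011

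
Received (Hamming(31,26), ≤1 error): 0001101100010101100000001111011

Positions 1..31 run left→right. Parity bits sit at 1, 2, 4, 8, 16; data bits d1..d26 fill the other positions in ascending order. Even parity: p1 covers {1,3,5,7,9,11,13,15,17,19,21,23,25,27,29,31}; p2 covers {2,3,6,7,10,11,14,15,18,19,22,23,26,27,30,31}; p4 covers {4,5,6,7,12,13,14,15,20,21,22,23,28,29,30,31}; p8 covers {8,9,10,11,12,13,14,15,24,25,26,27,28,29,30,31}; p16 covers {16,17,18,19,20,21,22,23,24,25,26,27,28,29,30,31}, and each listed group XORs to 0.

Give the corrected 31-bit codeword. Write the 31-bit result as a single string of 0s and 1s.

s1 (pos 1,3,5,7,9,11,13,15,17,19,21,23,25,27,29,31): 0⊕0⊕1⊕1⊕0⊕0⊕0⊕0⊕1⊕0⊕0⊕0⊕1⊕1⊕0⊕1 = 0
s2 (pos 2,3,6,7,10,11,14,15,18,19,22,23,26,27,30,31): 0⊕0⊕0⊕1⊕0⊕0⊕1⊕0⊕0⊕0⊕0⊕0⊕1⊕1⊕1⊕1 = 0
s4 (pos 4,5,6,7,12,13,14,15,20,21,22,23,28,29,30,31): 1⊕1⊕0⊕1⊕1⊕0⊕1⊕0⊕0⊕0⊕0⊕0⊕1⊕0⊕1⊕1 = 0
s8 (pos 8,9,10,11,12,13,14,15,24,25,26,27,28,29,30,31): 1⊕0⊕0⊕0⊕1⊕0⊕1⊕0⊕0⊕1⊕1⊕1⊕1⊕0⊕1⊕1 = 1
s16 (pos 16,17,18,19,20,21,22,23,24,25,26,27,28,29,30,31): 1⊕1⊕0⊕0⊕0⊕0⊕0⊕0⊕0⊕1⊕1⊕1⊕1⊕0⊕1⊕1 = 0
Syndrome s16…s1 = 01000 → error at position 8.
Flip position 8: 0001101100010101100000001111011 → 0001101000010101100000001111011

0001101000010101100000001111011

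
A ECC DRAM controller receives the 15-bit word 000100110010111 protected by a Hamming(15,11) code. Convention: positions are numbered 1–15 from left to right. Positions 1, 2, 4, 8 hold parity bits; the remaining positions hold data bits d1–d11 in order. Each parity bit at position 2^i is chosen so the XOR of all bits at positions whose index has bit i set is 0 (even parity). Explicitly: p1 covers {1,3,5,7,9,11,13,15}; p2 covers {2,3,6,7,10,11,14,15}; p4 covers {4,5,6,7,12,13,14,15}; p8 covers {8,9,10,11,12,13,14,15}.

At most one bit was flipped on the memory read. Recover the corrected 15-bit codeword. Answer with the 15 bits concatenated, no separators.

s1 (pos 1,3,5,7,9,11,13,15): 0⊕0⊕0⊕1⊕0⊕1⊕1⊕1 = 0
s2 (pos 2,3,6,7,10,11,14,15): 0⊕0⊕0⊕1⊕0⊕1⊕1⊕1 = 0
s4 (pos 4,5,6,7,12,13,14,15): 1⊕0⊕0⊕1⊕0⊕1⊕1⊕1 = 1
s8 (pos 8,9,10,11,12,13,14,15): 1⊕0⊕0⊕1⊕0⊕1⊕1⊕1 = 1
Syndrome s8…s1 = 1100 → error at position 12.
Flip position 12: 000100110010111 → 000100110011111

000100110011111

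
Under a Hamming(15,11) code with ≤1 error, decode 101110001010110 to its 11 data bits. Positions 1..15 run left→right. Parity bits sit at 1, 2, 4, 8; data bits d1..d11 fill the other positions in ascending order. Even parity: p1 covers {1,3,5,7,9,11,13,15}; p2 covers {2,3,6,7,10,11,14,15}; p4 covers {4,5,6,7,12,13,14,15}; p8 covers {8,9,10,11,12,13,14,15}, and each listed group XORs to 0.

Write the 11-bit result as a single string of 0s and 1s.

s1 (pos 1,3,5,7,9,11,13,15): 1⊕1⊕1⊕0⊕1⊕1⊕1⊕0 = 0
s2 (pos 2,3,6,7,10,11,14,15): 0⊕1⊕0⊕0⊕0⊕1⊕1⊕0 = 1
s4 (pos 4,5,6,7,12,13,14,15): 1⊕1⊕0⊕0⊕0⊕1⊕1⊕0 = 0
s8 (pos 8,9,10,11,12,13,14,15): 0⊕1⊕0⊕1⊕0⊕1⊕1⊕0 = 0
Syndrome s8…s1 = 0010 → error at position 2.
Flip position 2: 101110001010110 → 111110001010110
Read data bits from positions 3,5,6,7,9,10,11,12,13,14,15: 11001010110

11001010110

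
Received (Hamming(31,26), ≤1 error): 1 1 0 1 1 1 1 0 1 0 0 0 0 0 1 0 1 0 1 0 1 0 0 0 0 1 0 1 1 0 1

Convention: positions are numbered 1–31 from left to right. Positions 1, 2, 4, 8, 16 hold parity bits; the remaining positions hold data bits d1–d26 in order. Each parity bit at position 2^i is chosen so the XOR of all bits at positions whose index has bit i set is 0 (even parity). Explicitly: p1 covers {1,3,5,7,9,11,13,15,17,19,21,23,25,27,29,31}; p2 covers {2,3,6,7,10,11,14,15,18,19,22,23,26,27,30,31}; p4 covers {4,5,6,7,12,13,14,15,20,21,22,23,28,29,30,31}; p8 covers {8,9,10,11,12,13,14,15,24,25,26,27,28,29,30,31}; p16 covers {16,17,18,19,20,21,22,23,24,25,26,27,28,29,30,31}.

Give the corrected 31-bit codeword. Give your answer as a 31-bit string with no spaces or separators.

s1 (pos 1,3,5,7,9,11,13,15,17,19,21,23,25,27,29,31): 1⊕0⊕1⊕1⊕1⊕0⊕0⊕1⊕1⊕1⊕1⊕0⊕0⊕0⊕1⊕1 = 0
s2 (pos 2,3,6,7,10,11,14,15,18,19,22,23,26,27,30,31): 1⊕0⊕1⊕1⊕0⊕0⊕0⊕1⊕0⊕1⊕0⊕0⊕1⊕0⊕0⊕1 = 1
s4 (pos 4,5,6,7,12,13,14,15,20,21,22,23,28,29,30,31): 1⊕1⊕1⊕1⊕0⊕0⊕0⊕1⊕0⊕1⊕0⊕0⊕1⊕1⊕0⊕1 = 1
s8 (pos 8,9,10,11,12,13,14,15,24,25,26,27,28,29,30,31): 0⊕1⊕0⊕0⊕0⊕0⊕0⊕1⊕0⊕0⊕1⊕0⊕1⊕1⊕0⊕1 = 0
s16 (pos 16,17,18,19,20,21,22,23,24,25,26,27,28,29,30,31): 0⊕1⊕0⊕1⊕0⊕1⊕0⊕0⊕0⊕0⊕1⊕0⊕1⊕1⊕0⊕1 = 1
Syndrome s16…s1 = 10110 → error at position 22.
Flip position 22: 1101111010000010101010000101101 → 1101111010000010101011000101101

1101111010000010101011000101101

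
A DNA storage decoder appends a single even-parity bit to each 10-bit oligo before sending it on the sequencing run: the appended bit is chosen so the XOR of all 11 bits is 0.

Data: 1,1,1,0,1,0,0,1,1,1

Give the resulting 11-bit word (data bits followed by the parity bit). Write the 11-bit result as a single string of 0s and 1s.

11101001111

XOR of the 10 data bits: 1⊕1⊕1⊕0⊕1⊕0⊕0⊕1⊕1⊕1 = 1
Parity bit = 1 (so all 11 bits XOR to 0).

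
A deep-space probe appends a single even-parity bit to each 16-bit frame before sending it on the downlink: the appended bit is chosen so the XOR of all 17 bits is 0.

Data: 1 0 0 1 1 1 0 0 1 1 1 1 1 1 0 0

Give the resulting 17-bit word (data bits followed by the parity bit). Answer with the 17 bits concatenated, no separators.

10011100111111000

XOR of the 16 data bits: 1⊕0⊕0⊕1⊕1⊕1⊕0⊕0⊕1⊕1⊕1⊕1⊕1⊕1⊕0⊕0 = 0
Parity bit = 0 (so all 17 bits XOR to 0).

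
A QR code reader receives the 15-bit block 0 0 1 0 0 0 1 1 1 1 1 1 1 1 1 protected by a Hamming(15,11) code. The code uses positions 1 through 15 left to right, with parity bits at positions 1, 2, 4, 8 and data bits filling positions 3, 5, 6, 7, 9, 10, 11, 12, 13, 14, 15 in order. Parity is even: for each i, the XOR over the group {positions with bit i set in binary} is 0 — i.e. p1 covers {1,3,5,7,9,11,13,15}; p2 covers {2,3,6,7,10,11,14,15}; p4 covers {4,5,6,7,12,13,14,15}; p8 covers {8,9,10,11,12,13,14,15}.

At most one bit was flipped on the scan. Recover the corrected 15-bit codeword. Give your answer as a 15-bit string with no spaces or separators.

001100111111111

s1 (pos 1,3,5,7,9,11,13,15): 0⊕1⊕0⊕1⊕1⊕1⊕1⊕1 = 0
s2 (pos 2,3,6,7,10,11,14,15): 0⊕1⊕0⊕1⊕1⊕1⊕1⊕1 = 0
s4 (pos 4,5,6,7,12,13,14,15): 0⊕0⊕0⊕1⊕1⊕1⊕1⊕1 = 1
s8 (pos 8,9,10,11,12,13,14,15): 1⊕1⊕1⊕1⊕1⊕1⊕1⊕1 = 0
Syndrome s8…s1 = 0100 → error at position 4.
Flip position 4: 001000111111111 → 001100111111111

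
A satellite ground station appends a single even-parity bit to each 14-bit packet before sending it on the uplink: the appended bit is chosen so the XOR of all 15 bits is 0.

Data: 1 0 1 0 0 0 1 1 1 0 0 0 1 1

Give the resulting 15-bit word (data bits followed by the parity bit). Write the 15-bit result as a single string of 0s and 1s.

XOR of the 14 data bits: 1⊕0⊕1⊕0⊕0⊕0⊕1⊕1⊕1⊕0⊕0⊕0⊕1⊕1 = 1
Parity bit = 1 (so all 15 bits XOR to 0).

101000111000111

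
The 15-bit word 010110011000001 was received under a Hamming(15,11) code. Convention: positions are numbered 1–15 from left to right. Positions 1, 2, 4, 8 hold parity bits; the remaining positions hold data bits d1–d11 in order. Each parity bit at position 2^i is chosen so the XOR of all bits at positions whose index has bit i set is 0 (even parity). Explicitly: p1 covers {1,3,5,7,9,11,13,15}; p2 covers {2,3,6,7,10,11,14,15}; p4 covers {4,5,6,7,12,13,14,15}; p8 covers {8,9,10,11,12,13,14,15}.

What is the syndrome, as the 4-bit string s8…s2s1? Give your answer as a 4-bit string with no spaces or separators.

s1 (pos 1,3,5,7,9,11,13,15): 0⊕0⊕1⊕0⊕1⊕0⊕0⊕1 = 1
s2 (pos 2,3,6,7,10,11,14,15): 1⊕0⊕0⊕0⊕0⊕0⊕0⊕1 = 0
s4 (pos 4,5,6,7,12,13,14,15): 1⊕1⊕0⊕0⊕0⊕0⊕0⊕1 = 1
s8 (pos 8,9,10,11,12,13,14,15): 1⊕1⊕0⊕0⊕0⊕0⊕0⊕1 = 1
Syndrome s8…s1 = 1101 → error at position 13.

1101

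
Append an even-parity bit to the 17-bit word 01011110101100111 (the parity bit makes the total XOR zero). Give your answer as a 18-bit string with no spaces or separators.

XOR of the 17 data bits: 0⊕1⊕0⊕1⊕1⊕1⊕1⊕0⊕1⊕0⊕1⊕1⊕0⊕0⊕1⊕1⊕1 = 1
Parity bit = 1 (so all 18 bits XOR to 0).

010111101011001111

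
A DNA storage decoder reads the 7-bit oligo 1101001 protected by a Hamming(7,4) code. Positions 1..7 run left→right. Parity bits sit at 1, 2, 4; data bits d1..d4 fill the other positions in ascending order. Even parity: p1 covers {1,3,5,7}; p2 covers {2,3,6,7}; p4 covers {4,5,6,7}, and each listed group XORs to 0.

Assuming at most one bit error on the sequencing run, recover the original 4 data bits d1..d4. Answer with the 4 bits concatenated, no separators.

0001

s1 (pos 1,3,5,7): 1⊕0⊕0⊕1 = 0
s2 (pos 2,3,6,7): 1⊕0⊕0⊕1 = 0
s4 (pos 4,5,6,7): 1⊕0⊕0⊕1 = 0
Syndrome s4…s1 = 000 → no error.
Read data bits from positions 3,5,6,7: 0001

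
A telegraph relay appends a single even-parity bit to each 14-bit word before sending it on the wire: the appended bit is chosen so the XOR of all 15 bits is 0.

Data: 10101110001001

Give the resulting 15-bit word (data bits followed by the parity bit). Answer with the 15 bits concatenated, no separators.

101011100010011

XOR of the 14 data bits: 1⊕0⊕1⊕0⊕1⊕1⊕1⊕0⊕0⊕0⊕1⊕0⊕0⊕1 = 1
Parity bit = 1 (so all 15 bits XOR to 0).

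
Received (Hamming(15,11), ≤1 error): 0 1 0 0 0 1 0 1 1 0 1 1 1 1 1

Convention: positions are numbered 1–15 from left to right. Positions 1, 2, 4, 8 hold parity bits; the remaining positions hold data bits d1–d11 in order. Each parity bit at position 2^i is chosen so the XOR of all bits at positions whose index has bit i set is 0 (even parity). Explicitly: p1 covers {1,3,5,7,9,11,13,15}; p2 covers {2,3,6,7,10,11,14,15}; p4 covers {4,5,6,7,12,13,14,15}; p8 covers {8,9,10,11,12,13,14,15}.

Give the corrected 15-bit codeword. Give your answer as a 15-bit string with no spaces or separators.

s1 (pos 1,3,5,7,9,11,13,15): 0⊕0⊕0⊕0⊕1⊕1⊕1⊕1 = 0
s2 (pos 2,3,6,7,10,11,14,15): 1⊕0⊕1⊕0⊕0⊕1⊕1⊕1 = 1
s4 (pos 4,5,6,7,12,13,14,15): 0⊕0⊕1⊕0⊕1⊕1⊕1⊕1 = 1
s8 (pos 8,9,10,11,12,13,14,15): 1⊕1⊕0⊕1⊕1⊕1⊕1⊕1 = 1
Syndrome s8…s1 = 1110 → error at position 14.
Flip position 14: 010001011011111 → 010001011011101

010001011011101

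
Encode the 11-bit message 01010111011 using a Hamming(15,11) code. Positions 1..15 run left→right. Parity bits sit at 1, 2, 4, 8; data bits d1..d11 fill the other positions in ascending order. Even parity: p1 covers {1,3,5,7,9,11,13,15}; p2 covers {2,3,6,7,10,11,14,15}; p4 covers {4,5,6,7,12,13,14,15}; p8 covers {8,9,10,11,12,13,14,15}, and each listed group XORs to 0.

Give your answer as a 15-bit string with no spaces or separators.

Place data at non-parity positions: p1 p2 0 p4 1 0 1 p8 0 1 1 1 0 1 1
p1 (pos 1,3,5,7,9,11,13,15): XOR of data positions = 0⊕1⊕1⊕0⊕1⊕0⊕1 = 0
p2 (pos 2,3,6,7,10,11,14,15): XOR of data positions = 0⊕0⊕1⊕1⊕1⊕1⊕1 = 1
p4 (pos 4,5,6,7,12,13,14,15): XOR of data positions = 1⊕0⊕1⊕1⊕0⊕1⊕1 = 1
p8 (pos 8,9,10,11,12,13,14,15): XOR of data positions = 0⊕1⊕1⊕1⊕0⊕1⊕1 = 1
Codeword: 010110110111011

010110110111011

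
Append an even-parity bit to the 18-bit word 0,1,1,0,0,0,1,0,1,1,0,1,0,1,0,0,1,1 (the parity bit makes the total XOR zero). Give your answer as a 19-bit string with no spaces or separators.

XOR of the 18 data bits: 0⊕1⊕1⊕0⊕0⊕0⊕1⊕0⊕1⊕1⊕0⊕1⊕0⊕1⊕0⊕0⊕1⊕1 = 1
Parity bit = 1 (so all 19 bits XOR to 0).

0110001011010100111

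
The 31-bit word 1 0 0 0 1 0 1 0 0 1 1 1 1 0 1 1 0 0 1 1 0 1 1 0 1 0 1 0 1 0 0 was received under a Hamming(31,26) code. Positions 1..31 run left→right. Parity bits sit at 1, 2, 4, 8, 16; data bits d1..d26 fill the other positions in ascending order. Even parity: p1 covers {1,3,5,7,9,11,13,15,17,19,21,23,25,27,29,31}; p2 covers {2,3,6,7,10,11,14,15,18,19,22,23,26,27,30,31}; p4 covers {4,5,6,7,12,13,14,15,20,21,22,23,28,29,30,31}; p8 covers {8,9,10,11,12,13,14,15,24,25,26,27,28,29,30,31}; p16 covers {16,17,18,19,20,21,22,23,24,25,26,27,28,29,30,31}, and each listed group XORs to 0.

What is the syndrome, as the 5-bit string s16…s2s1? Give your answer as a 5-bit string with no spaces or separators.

00101

s1 (pos 1,3,5,7,9,11,13,15,17,19,21,23,25,27,29,31): 1⊕0⊕1⊕1⊕0⊕1⊕1⊕1⊕0⊕1⊕0⊕1⊕1⊕1⊕1⊕0 = 1
s2 (pos 2,3,6,7,10,11,14,15,18,19,22,23,26,27,30,31): 0⊕0⊕0⊕1⊕1⊕1⊕0⊕1⊕0⊕1⊕1⊕1⊕0⊕1⊕0⊕0 = 0
s4 (pos 4,5,6,7,12,13,14,15,20,21,22,23,28,29,30,31): 0⊕1⊕0⊕1⊕1⊕1⊕0⊕1⊕1⊕0⊕1⊕1⊕0⊕1⊕0⊕0 = 1
s8 (pos 8,9,10,11,12,13,14,15,24,25,26,27,28,29,30,31): 0⊕0⊕1⊕1⊕1⊕1⊕0⊕1⊕0⊕1⊕0⊕1⊕0⊕1⊕0⊕0 = 0
s16 (pos 16,17,18,19,20,21,22,23,24,25,26,27,28,29,30,31): 1⊕0⊕0⊕1⊕1⊕0⊕1⊕1⊕0⊕1⊕0⊕1⊕0⊕1⊕0⊕0 = 0
Syndrome s16…s1 = 00101 → error at position 5.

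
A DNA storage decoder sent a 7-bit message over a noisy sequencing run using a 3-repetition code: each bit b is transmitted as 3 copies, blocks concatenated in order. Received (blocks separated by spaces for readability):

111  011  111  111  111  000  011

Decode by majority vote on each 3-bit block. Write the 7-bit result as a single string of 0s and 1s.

Block 1 (111): 3 ones → 1
Block 2 (011): 2 ones → 1
Block 3 (111): 3 ones → 1
Block 4 (111): 3 ones → 1
Block 5 (111): 3 ones → 1
Block 6 (000): 0 ones → 0
Block 7 (011): 2 ones → 1

1111101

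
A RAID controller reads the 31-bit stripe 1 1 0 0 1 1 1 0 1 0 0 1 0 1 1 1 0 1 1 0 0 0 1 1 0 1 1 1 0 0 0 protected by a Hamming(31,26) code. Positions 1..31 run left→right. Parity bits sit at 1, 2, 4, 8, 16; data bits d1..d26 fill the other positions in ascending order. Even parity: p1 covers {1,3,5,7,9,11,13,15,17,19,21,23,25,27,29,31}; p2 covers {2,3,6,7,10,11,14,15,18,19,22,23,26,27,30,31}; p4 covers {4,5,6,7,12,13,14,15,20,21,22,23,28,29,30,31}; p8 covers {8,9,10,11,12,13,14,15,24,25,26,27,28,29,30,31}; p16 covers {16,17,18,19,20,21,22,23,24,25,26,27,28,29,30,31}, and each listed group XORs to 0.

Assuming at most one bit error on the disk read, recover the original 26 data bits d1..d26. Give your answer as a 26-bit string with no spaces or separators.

01111001011011000110111000

s1 (pos 1,3,5,7,9,11,13,15,17,19,21,23,25,27,29,31): 1⊕0⊕1⊕1⊕1⊕0⊕0⊕1⊕0⊕1⊕0⊕1⊕0⊕1⊕0⊕0 = 0
s2 (pos 2,3,6,7,10,11,14,15,18,19,22,23,26,27,30,31): 1⊕0⊕1⊕1⊕0⊕0⊕1⊕1⊕1⊕1⊕0⊕1⊕1⊕1⊕0⊕0 = 0
s4 (pos 4,5,6,7,12,13,14,15,20,21,22,23,28,29,30,31): 0⊕1⊕1⊕1⊕1⊕0⊕1⊕1⊕0⊕0⊕0⊕1⊕1⊕0⊕0⊕0 = 0
s8 (pos 8,9,10,11,12,13,14,15,24,25,26,27,28,29,30,31): 0⊕1⊕0⊕0⊕1⊕0⊕1⊕1⊕1⊕0⊕1⊕1⊕1⊕0⊕0⊕0 = 0
s16 (pos 16,17,18,19,20,21,22,23,24,25,26,27,28,29,30,31): 1⊕0⊕1⊕1⊕0⊕0⊕0⊕1⊕1⊕0⊕1⊕1⊕1⊕0⊕0⊕0 = 0
Syndrome s16…s1 = 00000 → no error.
Read data bits from positions 3,5,6,7,9,10,11,12,13,14,15,17,18,19,20,21,22,23,24,25,26,27,28,29,30,31: 01111001011011000110111000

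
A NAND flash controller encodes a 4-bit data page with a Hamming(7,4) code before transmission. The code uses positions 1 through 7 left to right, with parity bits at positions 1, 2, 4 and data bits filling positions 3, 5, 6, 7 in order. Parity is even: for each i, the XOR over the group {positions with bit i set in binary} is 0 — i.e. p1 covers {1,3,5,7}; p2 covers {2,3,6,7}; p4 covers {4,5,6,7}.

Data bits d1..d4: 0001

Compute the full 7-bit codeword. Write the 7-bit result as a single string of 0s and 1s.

Place data at non-parity positions: p1 p2 0 p4 0 0 1
p1 (pos 1,3,5,7): XOR of data positions = 0⊕0⊕1 = 1
p2 (pos 2,3,6,7): XOR of data positions = 0⊕0⊕1 = 1
p4 (pos 4,5,6,7): XOR of data positions = 0⊕0⊕1 = 1
Codeword: 1101001

1101001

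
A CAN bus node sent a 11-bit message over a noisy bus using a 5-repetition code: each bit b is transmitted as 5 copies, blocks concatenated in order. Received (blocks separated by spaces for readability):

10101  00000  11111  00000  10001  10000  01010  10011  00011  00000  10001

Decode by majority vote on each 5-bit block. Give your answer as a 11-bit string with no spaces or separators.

Block 1 (10101): 3 ones → 1
Block 2 (00000): 0 ones → 0
Block 3 (11111): 5 ones → 1
Block 4 (00000): 0 ones → 0
Block 5 (10001): 2 ones → 0
Block 6 (10000): 1 one → 0
Block 7 (01010): 2 ones → 0
Block 8 (10011): 3 ones → 1
Block 9 (00011): 2 ones → 0
Block 10 (00000): 0 ones → 0
Block 11 (10001): 2 ones → 0

10100001000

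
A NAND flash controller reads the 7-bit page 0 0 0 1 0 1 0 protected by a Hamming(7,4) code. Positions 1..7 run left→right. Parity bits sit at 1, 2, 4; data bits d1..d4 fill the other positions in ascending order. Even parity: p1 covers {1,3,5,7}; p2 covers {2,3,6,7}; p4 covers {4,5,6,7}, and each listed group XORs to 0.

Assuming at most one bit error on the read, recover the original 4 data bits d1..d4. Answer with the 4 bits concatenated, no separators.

0010

s1 (pos 1,3,5,7): 0⊕0⊕0⊕0 = 0
s2 (pos 2,3,6,7): 0⊕0⊕1⊕0 = 1
s4 (pos 4,5,6,7): 1⊕0⊕1⊕0 = 0
Syndrome s4…s1 = 010 → error at position 2.
Flip position 2: 0001010 → 0101010
Read data bits from positions 3,5,6,7: 0010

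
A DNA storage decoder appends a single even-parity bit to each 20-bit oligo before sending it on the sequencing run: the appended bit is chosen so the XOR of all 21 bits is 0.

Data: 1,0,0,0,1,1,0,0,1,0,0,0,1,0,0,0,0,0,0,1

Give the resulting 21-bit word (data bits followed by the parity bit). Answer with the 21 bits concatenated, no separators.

100011001000100000010

XOR of the 20 data bits: 1⊕0⊕0⊕0⊕1⊕1⊕0⊕0⊕1⊕0⊕0⊕0⊕1⊕0⊕0⊕0⊕0⊕0⊕0⊕1 = 0
Parity bit = 0 (so all 21 bits XOR to 0).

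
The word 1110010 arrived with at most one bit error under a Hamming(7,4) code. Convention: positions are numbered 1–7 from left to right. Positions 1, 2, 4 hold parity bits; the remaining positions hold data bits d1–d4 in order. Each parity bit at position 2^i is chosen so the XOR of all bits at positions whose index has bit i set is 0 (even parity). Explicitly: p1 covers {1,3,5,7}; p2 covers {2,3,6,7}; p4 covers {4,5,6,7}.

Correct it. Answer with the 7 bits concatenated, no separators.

s1 (pos 1,3,5,7): 1⊕1⊕0⊕0 = 0
s2 (pos 2,3,6,7): 1⊕1⊕1⊕0 = 1
s4 (pos 4,5,6,7): 0⊕0⊕1⊕0 = 1
Syndrome s4…s1 = 110 → error at position 6.
Flip position 6: 1110010 → 1110000

1110000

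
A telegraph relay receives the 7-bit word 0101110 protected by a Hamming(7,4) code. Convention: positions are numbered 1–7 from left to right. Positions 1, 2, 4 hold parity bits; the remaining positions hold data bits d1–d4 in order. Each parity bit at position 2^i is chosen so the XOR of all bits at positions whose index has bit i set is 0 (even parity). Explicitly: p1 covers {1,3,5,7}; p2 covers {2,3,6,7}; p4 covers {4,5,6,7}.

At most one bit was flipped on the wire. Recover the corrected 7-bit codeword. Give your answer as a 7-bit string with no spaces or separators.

0101010

s1 (pos 1,3,5,7): 0⊕0⊕1⊕0 = 1
s2 (pos 2,3,6,7): 1⊕0⊕1⊕0 = 0
s4 (pos 4,5,6,7): 1⊕1⊕1⊕0 = 1
Syndrome s4…s1 = 101 → error at position 5.
Flip position 5: 0101110 → 0101010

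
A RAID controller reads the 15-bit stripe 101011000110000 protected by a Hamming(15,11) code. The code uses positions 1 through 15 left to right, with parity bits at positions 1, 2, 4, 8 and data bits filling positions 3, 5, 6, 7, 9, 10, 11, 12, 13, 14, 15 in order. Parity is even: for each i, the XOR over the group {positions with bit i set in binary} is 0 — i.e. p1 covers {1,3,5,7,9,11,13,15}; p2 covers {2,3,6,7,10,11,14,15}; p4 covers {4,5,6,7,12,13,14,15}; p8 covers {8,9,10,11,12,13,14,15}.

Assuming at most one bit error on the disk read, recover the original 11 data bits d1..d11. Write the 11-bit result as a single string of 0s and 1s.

11100110000

s1 (pos 1,3,5,7,9,11,13,15): 1⊕1⊕1⊕0⊕0⊕1⊕0⊕0 = 0
s2 (pos 2,3,6,7,10,11,14,15): 0⊕1⊕1⊕0⊕1⊕1⊕0⊕0 = 0
s4 (pos 4,5,6,7,12,13,14,15): 0⊕1⊕1⊕0⊕0⊕0⊕0⊕0 = 0
s8 (pos 8,9,10,11,12,13,14,15): 0⊕0⊕1⊕1⊕0⊕0⊕0⊕0 = 0
Syndrome s8…s1 = 0000 → no error.
Read data bits from positions 3,5,6,7,9,10,11,12,13,14,15: 11100110000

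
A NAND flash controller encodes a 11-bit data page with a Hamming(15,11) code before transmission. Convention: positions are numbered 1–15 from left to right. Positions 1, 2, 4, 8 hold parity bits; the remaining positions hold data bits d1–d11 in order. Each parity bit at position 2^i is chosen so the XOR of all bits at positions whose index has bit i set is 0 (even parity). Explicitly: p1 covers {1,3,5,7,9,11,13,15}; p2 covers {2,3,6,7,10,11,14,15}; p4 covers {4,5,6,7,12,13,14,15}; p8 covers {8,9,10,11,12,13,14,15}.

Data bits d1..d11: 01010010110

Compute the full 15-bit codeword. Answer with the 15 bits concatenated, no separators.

Place data at non-parity positions: p1 p2 0 p4 1 0 1 p8 0 0 1 0 1 1 0
p1 (pos 1,3,5,7,9,11,13,15): XOR of data positions = 0⊕1⊕1⊕0⊕1⊕1⊕0 = 0
p2 (pos 2,3,6,7,10,11,14,15): XOR of data positions = 0⊕0⊕1⊕0⊕1⊕1⊕0 = 1
p4 (pos 4,5,6,7,12,13,14,15): XOR of data positions = 1⊕0⊕1⊕0⊕1⊕1⊕0 = 0
p8 (pos 8,9,10,11,12,13,14,15): XOR of data positions = 0⊕0⊕1⊕0⊕1⊕1⊕0 = 1
Codeword: 010010110010110

010010110010110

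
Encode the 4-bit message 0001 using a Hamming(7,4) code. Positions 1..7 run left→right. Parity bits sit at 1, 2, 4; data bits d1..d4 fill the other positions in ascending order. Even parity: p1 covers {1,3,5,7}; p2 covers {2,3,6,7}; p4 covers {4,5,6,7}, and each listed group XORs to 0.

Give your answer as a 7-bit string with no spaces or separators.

Place data at non-parity positions: p1 p2 0 p4 0 0 1
p1 (pos 1,3,5,7): XOR of data positions = 0⊕0⊕1 = 1
p2 (pos 2,3,6,7): XOR of data positions = 0⊕0⊕1 = 1
p4 (pos 4,5,6,7): XOR of data positions = 0⊕0⊕1 = 1
Codeword: 1101001

1101001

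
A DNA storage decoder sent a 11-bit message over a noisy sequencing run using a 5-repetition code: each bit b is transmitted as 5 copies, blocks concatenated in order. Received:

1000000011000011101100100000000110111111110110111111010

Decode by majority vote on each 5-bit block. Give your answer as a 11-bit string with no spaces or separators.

Block 1 (10000): 1 one → 0
Block 2 (00011): 2 ones → 0
Block 3 (00001): 1 one → 0
Block 4 (11011): 4 ones → 1
Block 5 (00100): 1 one → 0
Block 6 (00000): 0 ones → 0
Block 7 (01101): 3 ones → 1
Block 8 (11111): 5 ones → 1
Block 9 (11011): 4 ones → 1
Block 10 (01111): 4 ones → 1
Block 11 (11010): 3 ones → 1

00010011111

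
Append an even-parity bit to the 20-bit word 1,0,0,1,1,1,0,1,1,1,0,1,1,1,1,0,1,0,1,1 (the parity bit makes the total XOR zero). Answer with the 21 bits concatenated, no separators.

XOR of the 20 data bits: 1⊕0⊕0⊕1⊕1⊕1⊕0⊕1⊕1⊕1⊕0⊕1⊕1⊕1⊕1⊕0⊕1⊕0⊕1⊕1 = 0
Parity bit = 0 (so all 21 bits XOR to 0).

100111011101111010110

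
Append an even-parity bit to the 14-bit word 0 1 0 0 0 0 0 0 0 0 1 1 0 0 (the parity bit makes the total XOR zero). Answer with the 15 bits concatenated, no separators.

010000000011001

XOR of the 14 data bits: 0⊕1⊕0⊕0⊕0⊕0⊕0⊕0⊕0⊕0⊕1⊕1⊕0⊕0 = 1
Parity bit = 1 (so all 15 bits XOR to 0).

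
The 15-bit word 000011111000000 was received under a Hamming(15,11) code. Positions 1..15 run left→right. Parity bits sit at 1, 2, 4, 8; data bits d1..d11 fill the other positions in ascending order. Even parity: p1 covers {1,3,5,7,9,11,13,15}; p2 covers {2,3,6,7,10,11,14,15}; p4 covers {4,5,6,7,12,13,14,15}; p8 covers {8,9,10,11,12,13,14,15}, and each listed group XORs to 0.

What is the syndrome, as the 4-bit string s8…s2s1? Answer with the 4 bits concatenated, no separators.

0101

s1 (pos 1,3,5,7,9,11,13,15): 0⊕0⊕1⊕1⊕1⊕0⊕0⊕0 = 1
s2 (pos 2,3,6,7,10,11,14,15): 0⊕0⊕1⊕1⊕0⊕0⊕0⊕0 = 0
s4 (pos 4,5,6,7,12,13,14,15): 0⊕1⊕1⊕1⊕0⊕0⊕0⊕0 = 1
s8 (pos 8,9,10,11,12,13,14,15): 1⊕1⊕0⊕0⊕0⊕0⊕0⊕0 = 0
Syndrome s8…s1 = 0101 → error at position 5.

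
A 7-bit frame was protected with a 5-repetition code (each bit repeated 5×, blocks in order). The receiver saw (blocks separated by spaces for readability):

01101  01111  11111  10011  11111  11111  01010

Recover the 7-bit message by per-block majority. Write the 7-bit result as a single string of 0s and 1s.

1111110

Block 1 (01101): 3 ones → 1
Block 2 (01111): 4 ones → 1
Block 3 (11111): 5 ones → 1
Block 4 (10011): 3 ones → 1
Block 5 (11111): 5 ones → 1
Block 6 (11111): 5 ones → 1
Block 7 (01010): 2 ones → 0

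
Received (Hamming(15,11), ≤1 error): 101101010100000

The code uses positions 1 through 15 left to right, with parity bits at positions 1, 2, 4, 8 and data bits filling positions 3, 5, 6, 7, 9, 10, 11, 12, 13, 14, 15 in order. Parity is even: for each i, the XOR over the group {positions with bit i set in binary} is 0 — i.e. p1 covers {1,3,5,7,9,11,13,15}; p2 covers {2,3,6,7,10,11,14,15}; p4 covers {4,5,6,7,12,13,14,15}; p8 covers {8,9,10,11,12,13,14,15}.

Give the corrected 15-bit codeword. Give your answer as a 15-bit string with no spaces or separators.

s1 (pos 1,3,5,7,9,11,13,15): 1⊕1⊕0⊕0⊕0⊕0⊕0⊕0 = 0
s2 (pos 2,3,6,7,10,11,14,15): 0⊕1⊕1⊕0⊕1⊕0⊕0⊕0 = 1
s4 (pos 4,5,6,7,12,13,14,15): 1⊕0⊕1⊕0⊕0⊕0⊕0⊕0 = 0
s8 (pos 8,9,10,11,12,13,14,15): 1⊕0⊕1⊕0⊕0⊕0⊕0⊕0 = 0
Syndrome s8…s1 = 0010 → error at position 2.
Flip position 2: 101101010100000 → 111101010100000

111101010100000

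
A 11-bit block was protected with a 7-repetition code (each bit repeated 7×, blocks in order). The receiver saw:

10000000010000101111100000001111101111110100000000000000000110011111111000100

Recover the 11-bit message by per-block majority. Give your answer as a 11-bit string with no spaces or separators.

00101100010

Block 1 (1000000): 1 one → 0
Block 2 (0010000): 1 one → 0
Block 3 (1011111): 6 ones → 1
Block 4 (0000000): 0 ones → 0
Block 5 (1111101): 6 ones → 1
Block 6 (1111101): 6 ones → 1
Block 7 (0000000): 0 ones → 0
Block 8 (0000000): 0 ones → 0
Block 9 (0001100): 2 ones → 0
Block 10 (1111111): 7 ones → 1
Block 11 (1000100): 2 ones → 0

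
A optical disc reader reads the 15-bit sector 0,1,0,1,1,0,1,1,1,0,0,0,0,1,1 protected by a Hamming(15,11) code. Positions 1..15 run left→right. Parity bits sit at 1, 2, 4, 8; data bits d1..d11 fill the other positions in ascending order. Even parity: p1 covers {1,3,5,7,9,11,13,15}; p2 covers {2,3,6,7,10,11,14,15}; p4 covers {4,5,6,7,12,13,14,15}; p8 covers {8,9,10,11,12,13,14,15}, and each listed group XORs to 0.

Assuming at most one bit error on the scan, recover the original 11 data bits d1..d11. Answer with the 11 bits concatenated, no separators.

s1 (pos 1,3,5,7,9,11,13,15): 0⊕0⊕1⊕1⊕1⊕0⊕0⊕1 = 0
s2 (pos 2,3,6,7,10,11,14,15): 1⊕0⊕0⊕1⊕0⊕0⊕1⊕1 = 0
s4 (pos 4,5,6,7,12,13,14,15): 1⊕1⊕0⊕1⊕0⊕0⊕1⊕1 = 1
s8 (pos 8,9,10,11,12,13,14,15): 1⊕1⊕0⊕0⊕0⊕0⊕1⊕1 = 0
Syndrome s8…s1 = 0100 → error at position 4.
Flip position 4: 010110111000011 → 010010111000011
Read data bits from positions 3,5,6,7,9,10,11,12,13,14,15: 01011000011

01011000011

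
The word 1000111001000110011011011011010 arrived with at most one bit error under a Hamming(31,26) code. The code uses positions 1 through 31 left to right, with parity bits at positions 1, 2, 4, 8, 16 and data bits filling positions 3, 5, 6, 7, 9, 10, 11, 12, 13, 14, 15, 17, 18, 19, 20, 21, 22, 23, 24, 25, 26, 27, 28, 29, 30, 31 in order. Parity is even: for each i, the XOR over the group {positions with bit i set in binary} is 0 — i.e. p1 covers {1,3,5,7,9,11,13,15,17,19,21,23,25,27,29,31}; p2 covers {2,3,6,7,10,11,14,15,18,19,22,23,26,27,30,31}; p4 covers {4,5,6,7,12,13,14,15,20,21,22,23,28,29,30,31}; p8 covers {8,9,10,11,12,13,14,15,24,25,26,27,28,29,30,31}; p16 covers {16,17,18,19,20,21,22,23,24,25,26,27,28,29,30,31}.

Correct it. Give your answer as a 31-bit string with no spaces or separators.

1000111001000110011111011011010

s1 (pos 1,3,5,7,9,11,13,15,17,19,21,23,25,27,29,31): 1⊕0⊕1⊕1⊕0⊕0⊕0⊕1⊕0⊕1⊕1⊕0⊕1⊕1⊕0⊕0 = 0
s2 (pos 2,3,6,7,10,11,14,15,18,19,22,23,26,27,30,31): 0⊕0⊕1⊕1⊕1⊕0⊕1⊕1⊕1⊕1⊕1⊕0⊕0⊕1⊕1⊕0 = 0
s4 (pos 4,5,6,7,12,13,14,15,20,21,22,23,28,29,30,31): 0⊕1⊕1⊕1⊕0⊕0⊕1⊕1⊕0⊕1⊕1⊕0⊕1⊕0⊕1⊕0 = 1
s8 (pos 8,9,10,11,12,13,14,15,24,25,26,27,28,29,30,31): 0⊕0⊕1⊕0⊕0⊕0⊕1⊕1⊕1⊕1⊕0⊕1⊕1⊕0⊕1⊕0 = 0
s16 (pos 16,17,18,19,20,21,22,23,24,25,26,27,28,29,30,31): 0⊕0⊕1⊕1⊕0⊕1⊕1⊕0⊕1⊕1⊕0⊕1⊕1⊕0⊕1⊕0 = 1
Syndrome s16…s1 = 10100 → error at position 20.
Flip position 20: 1000111001000110011011011011010 → 1000111001000110011111011011010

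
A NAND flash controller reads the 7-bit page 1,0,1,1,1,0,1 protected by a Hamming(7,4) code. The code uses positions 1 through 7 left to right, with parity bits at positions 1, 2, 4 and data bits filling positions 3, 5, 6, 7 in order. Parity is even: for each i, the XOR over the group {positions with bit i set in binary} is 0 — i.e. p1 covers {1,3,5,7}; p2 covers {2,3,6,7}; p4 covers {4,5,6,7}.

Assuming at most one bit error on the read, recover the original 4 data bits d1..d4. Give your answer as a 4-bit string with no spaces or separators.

s1 (pos 1,3,5,7): 1⊕1⊕1⊕1 = 0
s2 (pos 2,3,6,7): 0⊕1⊕0⊕1 = 0
s4 (pos 4,5,6,7): 1⊕1⊕0⊕1 = 1
Syndrome s4…s1 = 100 → error at position 4.
Flip position 4: 1011101 → 1010101
Read data bits from positions 3,5,6,7: 1101

1101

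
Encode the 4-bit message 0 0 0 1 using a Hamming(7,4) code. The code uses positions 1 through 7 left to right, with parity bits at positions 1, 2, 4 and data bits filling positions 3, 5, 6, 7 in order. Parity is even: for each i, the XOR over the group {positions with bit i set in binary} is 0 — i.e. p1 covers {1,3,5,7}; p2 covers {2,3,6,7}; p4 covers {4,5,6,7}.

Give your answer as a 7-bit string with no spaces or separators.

1101001

Place data at non-parity positions: p1 p2 0 p4 0 0 1
p1 (pos 1,3,5,7): XOR of data positions = 0⊕0⊕1 = 1
p2 (pos 2,3,6,7): XOR of data positions = 0⊕0⊕1 = 1
p4 (pos 4,5,6,7): XOR of data positions = 0⊕0⊕1 = 1
Codeword: 1101001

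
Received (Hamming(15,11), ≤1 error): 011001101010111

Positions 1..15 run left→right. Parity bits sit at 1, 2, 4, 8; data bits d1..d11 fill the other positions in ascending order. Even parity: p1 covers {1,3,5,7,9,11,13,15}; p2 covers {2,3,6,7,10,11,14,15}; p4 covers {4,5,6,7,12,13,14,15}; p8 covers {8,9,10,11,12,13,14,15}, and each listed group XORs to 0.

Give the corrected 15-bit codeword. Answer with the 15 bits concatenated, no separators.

011001101010101

s1 (pos 1,3,5,7,9,11,13,15): 0⊕1⊕0⊕1⊕1⊕1⊕1⊕1 = 0
s2 (pos 2,3,6,7,10,11,14,15): 1⊕1⊕1⊕1⊕0⊕1⊕1⊕1 = 1
s4 (pos 4,5,6,7,12,13,14,15): 0⊕0⊕1⊕1⊕0⊕1⊕1⊕1 = 1
s8 (pos 8,9,10,11,12,13,14,15): 0⊕1⊕0⊕1⊕0⊕1⊕1⊕1 = 1
Syndrome s8…s1 = 1110 → error at position 14.
Flip position 14: 011001101010111 → 011001101010101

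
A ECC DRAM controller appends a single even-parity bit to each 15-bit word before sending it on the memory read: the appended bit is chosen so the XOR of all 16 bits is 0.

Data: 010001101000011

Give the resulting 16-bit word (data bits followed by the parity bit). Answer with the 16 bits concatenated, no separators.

XOR of the 15 data bits: 0⊕1⊕0⊕0⊕0⊕1⊕1⊕0⊕1⊕0⊕0⊕0⊕0⊕1⊕1 = 0
Parity bit = 0 (so all 16 bits XOR to 0).

0100011010000110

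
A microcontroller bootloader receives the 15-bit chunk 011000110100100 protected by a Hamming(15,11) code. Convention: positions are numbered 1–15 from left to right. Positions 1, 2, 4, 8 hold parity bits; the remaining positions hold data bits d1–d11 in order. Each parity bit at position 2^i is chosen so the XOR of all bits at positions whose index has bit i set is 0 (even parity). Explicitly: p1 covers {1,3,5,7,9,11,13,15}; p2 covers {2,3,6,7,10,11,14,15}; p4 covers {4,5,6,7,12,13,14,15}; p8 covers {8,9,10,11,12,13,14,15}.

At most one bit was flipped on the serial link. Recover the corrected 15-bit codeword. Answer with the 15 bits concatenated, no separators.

s1 (pos 1,3,5,7,9,11,13,15): 0⊕1⊕0⊕1⊕0⊕0⊕1⊕0 = 1
s2 (pos 2,3,6,7,10,11,14,15): 1⊕1⊕0⊕1⊕1⊕0⊕0⊕0 = 0
s4 (pos 4,5,6,7,12,13,14,15): 0⊕0⊕0⊕1⊕0⊕1⊕0⊕0 = 0
s8 (pos 8,9,10,11,12,13,14,15): 1⊕0⊕1⊕0⊕0⊕1⊕0⊕0 = 1
Syndrome s8…s1 = 1001 → error at position 9.
Flip position 9: 011000110100100 → 011000111100100

011000111100100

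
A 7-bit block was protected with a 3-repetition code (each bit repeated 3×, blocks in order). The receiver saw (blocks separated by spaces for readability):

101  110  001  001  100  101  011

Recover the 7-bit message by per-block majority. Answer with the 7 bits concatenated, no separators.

1100011

Block 1 (101): 2 ones → 1
Block 2 (110): 2 ones → 1
Block 3 (001): 1 one → 0
Block 4 (001): 1 one → 0
Block 5 (100): 1 one → 0
Block 6 (101): 2 ones → 1
Block 7 (011): 2 ones → 1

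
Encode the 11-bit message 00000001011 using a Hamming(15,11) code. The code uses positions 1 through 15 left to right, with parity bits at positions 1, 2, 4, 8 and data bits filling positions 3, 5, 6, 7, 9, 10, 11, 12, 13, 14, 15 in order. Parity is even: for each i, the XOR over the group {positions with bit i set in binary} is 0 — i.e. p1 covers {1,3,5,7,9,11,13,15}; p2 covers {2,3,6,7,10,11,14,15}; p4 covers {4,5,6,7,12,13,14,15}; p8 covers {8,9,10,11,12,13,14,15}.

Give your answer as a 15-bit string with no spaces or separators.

100100010001011

Place data at non-parity positions: p1 p2 0 p4 0 0 0 p8 0 0 0 1 0 1 1
p1 (pos 1,3,5,7,9,11,13,15): XOR of data positions = 0⊕0⊕0⊕0⊕0⊕0⊕1 = 1
p2 (pos 2,3,6,7,10,11,14,15): XOR of data positions = 0⊕0⊕0⊕0⊕0⊕1⊕1 = 0
p4 (pos 4,5,6,7,12,13,14,15): XOR of data positions = 0⊕0⊕0⊕1⊕0⊕1⊕1 = 1
p8 (pos 8,9,10,11,12,13,14,15): XOR of data positions = 0⊕0⊕0⊕1⊕0⊕1⊕1 = 1
Codeword: 100100010001011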